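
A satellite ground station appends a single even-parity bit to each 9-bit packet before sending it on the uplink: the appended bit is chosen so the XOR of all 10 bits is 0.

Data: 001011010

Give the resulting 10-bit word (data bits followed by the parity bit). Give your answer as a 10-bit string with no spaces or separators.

XOR of the 9 data bits: 0⊕0⊕1⊕0⊕1⊕1⊕0⊕1⊕0 = 0
Parity bit = 0 (so all 10 bits XOR to 0).

0010110100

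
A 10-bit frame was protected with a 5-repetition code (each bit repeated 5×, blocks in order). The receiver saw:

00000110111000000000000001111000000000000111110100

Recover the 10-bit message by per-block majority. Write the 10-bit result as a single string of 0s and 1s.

Block 1 (00000): 0 ones → 0
Block 2 (11011): 4 ones → 1
Block 3 (10000): 1 one → 0
Block 4 (00000): 0 ones → 0
Block 5 (00000): 0 ones → 0
Block 6 (11110): 4 ones → 1
Block 7 (00000): 0 ones → 0
Block 8 (00000): 0 ones → 0
Block 9 (01111): 4 ones → 1
Block 10 (10100): 2 ones → 0

0100010010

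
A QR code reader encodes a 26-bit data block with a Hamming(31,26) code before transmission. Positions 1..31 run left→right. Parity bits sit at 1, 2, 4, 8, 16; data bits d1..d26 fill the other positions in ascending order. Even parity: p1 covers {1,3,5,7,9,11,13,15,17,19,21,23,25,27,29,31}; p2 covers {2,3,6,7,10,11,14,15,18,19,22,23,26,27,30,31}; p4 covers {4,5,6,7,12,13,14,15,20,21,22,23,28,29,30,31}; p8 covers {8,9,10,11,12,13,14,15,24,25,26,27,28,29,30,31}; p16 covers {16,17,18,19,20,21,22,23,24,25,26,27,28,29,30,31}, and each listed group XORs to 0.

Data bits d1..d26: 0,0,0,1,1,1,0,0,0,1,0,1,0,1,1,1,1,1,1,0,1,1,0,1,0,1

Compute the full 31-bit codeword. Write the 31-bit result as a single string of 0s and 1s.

Place data at non-parity positions: p1 p2 0 p4 0 0 1 p8 1 1 0 0 0 1 0 p16 1 0 1 1 1 1 1 1 0 1 1 0 1 0 1
p1 (pos 1,3,5,7,9,11,13,15,17,19,21,23,25,27,29,31): XOR of data positions = 0⊕0⊕1⊕1⊕0⊕0⊕0⊕1⊕1⊕1⊕1⊕0⊕1⊕1⊕1 = 1
p2 (pos 2,3,6,7,10,11,14,15,18,19,22,23,26,27,30,31): XOR of data positions = 0⊕0⊕1⊕1⊕0⊕1⊕0⊕0⊕1⊕1⊕1⊕1⊕1⊕0⊕1 = 1
p4 (pos 4,5,6,7,12,13,14,15,20,21,22,23,28,29,30,31): XOR of data positions = 0⊕0⊕1⊕0⊕0⊕1⊕0⊕1⊕1⊕1⊕1⊕0⊕1⊕0⊕1 = 0
p8 (pos 8,9,10,11,12,13,14,15,24,25,26,27,28,29,30,31): XOR of data positions = 1⊕1⊕0⊕0⊕0⊕1⊕0⊕1⊕0⊕1⊕1⊕0⊕1⊕0⊕1 = 0
p16 (pos 16,17,18,19,20,21,22,23,24,25,26,27,28,29,30,31): XOR of data positions = 1⊕0⊕1⊕1⊕1⊕1⊕1⊕1⊕0⊕1⊕1⊕0⊕1⊕0⊕1 = 1
Codeword: 1100001011000101101111110110101

1100001011000101101111110110101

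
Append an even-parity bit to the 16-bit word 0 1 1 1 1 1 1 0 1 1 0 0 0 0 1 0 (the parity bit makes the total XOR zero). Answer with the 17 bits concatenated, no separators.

01111110110000101

XOR of the 16 data bits: 0⊕1⊕1⊕1⊕1⊕1⊕1⊕0⊕1⊕1⊕0⊕0⊕0⊕0⊕1⊕0 = 1
Parity bit = 1 (so all 17 bits XOR to 0).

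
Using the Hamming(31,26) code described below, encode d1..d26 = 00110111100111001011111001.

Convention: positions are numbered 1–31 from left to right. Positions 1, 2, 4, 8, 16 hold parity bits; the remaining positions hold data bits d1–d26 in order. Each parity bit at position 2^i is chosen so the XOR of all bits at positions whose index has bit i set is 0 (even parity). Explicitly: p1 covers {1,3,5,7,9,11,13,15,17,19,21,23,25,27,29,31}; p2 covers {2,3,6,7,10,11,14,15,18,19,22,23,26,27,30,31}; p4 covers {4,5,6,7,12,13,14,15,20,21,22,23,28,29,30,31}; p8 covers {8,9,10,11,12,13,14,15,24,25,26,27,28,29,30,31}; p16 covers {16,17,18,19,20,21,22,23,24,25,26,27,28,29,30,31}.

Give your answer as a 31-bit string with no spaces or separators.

0001011001111000111001011111001

Place data at non-parity positions: p1 p2 0 p4 0 1 1 p8 0 1 1 1 1 0 0 p16 1 1 1 0 0 1 0 1 1 1 1 1 0 0 1
p1 (pos 1,3,5,7,9,11,13,15,17,19,21,23,25,27,29,31): XOR of data positions = 0⊕0⊕1⊕0⊕1⊕1⊕0⊕1⊕1⊕0⊕0⊕1⊕1⊕0⊕1 = 0
p2 (pos 2,3,6,7,10,11,14,15,18,19,22,23,26,27,30,31): XOR of data positions = 0⊕1⊕1⊕1⊕1⊕0⊕0⊕1⊕1⊕1⊕0⊕1⊕1⊕0⊕1 = 0
p4 (pos 4,5,6,7,12,13,14,15,20,21,22,23,28,29,30,31): XOR of data positions = 0⊕1⊕1⊕1⊕1⊕0⊕0⊕0⊕0⊕1⊕0⊕1⊕0⊕0⊕1 = 1
p8 (pos 8,9,10,11,12,13,14,15,24,25,26,27,28,29,30,31): XOR of data positions = 0⊕1⊕1⊕1⊕1⊕0⊕0⊕1⊕1⊕1⊕1⊕1⊕0⊕0⊕1 = 0
p16 (pos 16,17,18,19,20,21,22,23,24,25,26,27,28,29,30,31): XOR of data positions = 1⊕1⊕1⊕0⊕0⊕1⊕0⊕1⊕1⊕1⊕1⊕1⊕0⊕0⊕1 = 0
Codeword: 0001011001111000111001011111001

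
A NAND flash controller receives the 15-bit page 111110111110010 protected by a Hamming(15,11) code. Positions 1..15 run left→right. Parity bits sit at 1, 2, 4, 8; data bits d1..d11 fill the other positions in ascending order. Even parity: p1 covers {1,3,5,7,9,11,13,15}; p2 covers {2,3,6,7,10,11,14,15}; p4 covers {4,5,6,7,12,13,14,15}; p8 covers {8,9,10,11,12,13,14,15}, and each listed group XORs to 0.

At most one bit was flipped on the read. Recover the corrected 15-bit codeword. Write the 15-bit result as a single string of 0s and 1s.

111110101110010

s1 (pos 1,3,5,7,9,11,13,15): 1⊕1⊕1⊕1⊕1⊕1⊕0⊕0 = 0
s2 (pos 2,3,6,7,10,11,14,15): 1⊕1⊕0⊕1⊕1⊕1⊕1⊕0 = 0
s4 (pos 4,5,6,7,12,13,14,15): 1⊕1⊕0⊕1⊕0⊕0⊕1⊕0 = 0
s8 (pos 8,9,10,11,12,13,14,15): 1⊕1⊕1⊕1⊕0⊕0⊕1⊕0 = 1
Syndrome s8…s1 = 1000 → error at position 8.
Flip position 8: 111110111110010 → 111110101110010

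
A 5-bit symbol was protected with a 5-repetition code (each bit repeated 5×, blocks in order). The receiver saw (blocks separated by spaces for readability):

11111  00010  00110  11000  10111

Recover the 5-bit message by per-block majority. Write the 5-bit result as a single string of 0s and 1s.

10001

Block 1 (11111): 5 ones → 1
Block 2 (00010): 1 one → 0
Block 3 (00110): 2 ones → 0
Block 4 (11000): 2 ones → 0
Block 5 (10111): 4 ones → 1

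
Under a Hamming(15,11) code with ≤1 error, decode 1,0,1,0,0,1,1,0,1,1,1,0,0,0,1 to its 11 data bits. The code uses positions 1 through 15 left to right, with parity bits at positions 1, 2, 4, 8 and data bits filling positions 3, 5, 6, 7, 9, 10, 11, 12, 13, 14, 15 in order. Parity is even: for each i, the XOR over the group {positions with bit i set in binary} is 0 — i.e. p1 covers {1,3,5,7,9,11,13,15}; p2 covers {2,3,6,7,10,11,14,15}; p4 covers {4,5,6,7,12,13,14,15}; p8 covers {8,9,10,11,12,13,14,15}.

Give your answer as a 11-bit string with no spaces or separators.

10111110001

s1 (pos 1,3,5,7,9,11,13,15): 1⊕1⊕0⊕1⊕1⊕1⊕0⊕1 = 0
s2 (pos 2,3,6,7,10,11,14,15): 0⊕1⊕1⊕1⊕1⊕1⊕0⊕1 = 0
s4 (pos 4,5,6,7,12,13,14,15): 0⊕0⊕1⊕1⊕0⊕0⊕0⊕1 = 1
s8 (pos 8,9,10,11,12,13,14,15): 0⊕1⊕1⊕1⊕0⊕0⊕0⊕1 = 0
Syndrome s8…s1 = 0100 → error at position 4.
Flip position 4: 101001101110001 → 101101101110001
Read data bits from positions 3,5,6,7,9,10,11,12,13,14,15: 10111110001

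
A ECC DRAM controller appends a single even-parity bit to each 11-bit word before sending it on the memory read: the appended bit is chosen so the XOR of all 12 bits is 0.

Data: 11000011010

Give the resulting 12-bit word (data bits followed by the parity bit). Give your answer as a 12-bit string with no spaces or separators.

110000110101

XOR of the 11 data bits: 1⊕1⊕0⊕0⊕0⊕0⊕1⊕1⊕0⊕1⊕0 = 1
Parity bit = 1 (so all 12 bits XOR to 0).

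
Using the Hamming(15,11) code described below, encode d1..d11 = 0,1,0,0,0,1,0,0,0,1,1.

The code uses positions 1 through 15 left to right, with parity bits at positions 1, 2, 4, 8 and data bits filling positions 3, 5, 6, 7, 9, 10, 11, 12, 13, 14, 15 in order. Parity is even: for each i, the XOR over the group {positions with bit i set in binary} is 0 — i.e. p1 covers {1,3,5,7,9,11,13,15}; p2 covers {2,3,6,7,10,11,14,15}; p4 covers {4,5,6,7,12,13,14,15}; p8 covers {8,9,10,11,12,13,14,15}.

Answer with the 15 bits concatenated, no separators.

Place data at non-parity positions: p1 p2 0 p4 1 0 0 p8 0 1 0 0 0 1 1
p1 (pos 1,3,5,7,9,11,13,15): XOR of data positions = 0⊕1⊕0⊕0⊕0⊕0⊕1 = 0
p2 (pos 2,3,6,7,10,11,14,15): XOR of data positions = 0⊕0⊕0⊕1⊕0⊕1⊕1 = 1
p4 (pos 4,5,6,7,12,13,14,15): XOR of data positions = 1⊕0⊕0⊕0⊕0⊕1⊕1 = 1
p8 (pos 8,9,10,11,12,13,14,15): XOR of data positions = 0⊕1⊕0⊕0⊕0⊕1⊕1 = 1
Codeword: 010110010100011

010110010100011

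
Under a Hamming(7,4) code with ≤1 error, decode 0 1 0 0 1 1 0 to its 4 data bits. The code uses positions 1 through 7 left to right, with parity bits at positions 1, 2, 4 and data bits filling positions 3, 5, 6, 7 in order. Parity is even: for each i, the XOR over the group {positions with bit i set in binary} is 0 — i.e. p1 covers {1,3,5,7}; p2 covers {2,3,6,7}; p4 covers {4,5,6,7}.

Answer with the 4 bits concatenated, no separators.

0110

s1 (pos 1,3,5,7): 0⊕0⊕1⊕0 = 1
s2 (pos 2,3,6,7): 1⊕0⊕1⊕0 = 0
s4 (pos 4,5,6,7): 0⊕1⊕1⊕0 = 0
Syndrome s4…s1 = 001 → error at position 1.
Flip position 1: 0100110 → 1100110
Read data bits from positions 3,5,6,7: 0110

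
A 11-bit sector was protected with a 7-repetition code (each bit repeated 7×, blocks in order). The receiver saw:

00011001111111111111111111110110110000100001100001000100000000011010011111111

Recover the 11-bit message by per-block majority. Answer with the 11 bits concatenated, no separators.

Block 1 (0001100): 2 ones → 0
Block 2 (1111111): 7 ones → 1
Block 3 (1111111): 7 ones → 1
Block 4 (1111111): 7 ones → 1
Block 5 (0110110): 4 ones → 1
Block 6 (0001000): 1 one → 0
Block 7 (0110000): 2 ones → 0
Block 8 (1000100): 2 ones → 0
Block 9 (0000000): 0 ones → 0
Block 10 (1101001): 4 ones → 1
Block 11 (1111111): 7 ones → 1

01111000011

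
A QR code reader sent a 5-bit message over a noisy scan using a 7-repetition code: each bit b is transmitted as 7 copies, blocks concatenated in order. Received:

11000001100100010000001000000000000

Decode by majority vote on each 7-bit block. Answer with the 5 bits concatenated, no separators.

00000

Block 1 (1100000): 2 ones → 0
Block 2 (1100100): 3 ones → 0
Block 3 (0100000): 1 one → 0
Block 4 (0100000): 1 one → 0
Block 5 (0000000): 0 ones → 0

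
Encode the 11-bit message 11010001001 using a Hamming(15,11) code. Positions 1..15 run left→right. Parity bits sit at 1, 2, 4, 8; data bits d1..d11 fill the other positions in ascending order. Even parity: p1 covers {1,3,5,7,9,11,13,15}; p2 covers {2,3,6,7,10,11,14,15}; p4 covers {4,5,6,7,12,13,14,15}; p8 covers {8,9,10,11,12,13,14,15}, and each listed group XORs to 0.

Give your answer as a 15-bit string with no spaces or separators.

011010100001001

Place data at non-parity positions: p1 p2 1 p4 1 0 1 p8 0 0 0 1 0 0 1
p1 (pos 1,3,5,7,9,11,13,15): XOR of data positions = 1⊕1⊕1⊕0⊕0⊕0⊕1 = 0
p2 (pos 2,3,6,7,10,11,14,15): XOR of data positions = 1⊕0⊕1⊕0⊕0⊕0⊕1 = 1
p4 (pos 4,5,6,7,12,13,14,15): XOR of data positions = 1⊕0⊕1⊕1⊕0⊕0⊕1 = 0
p8 (pos 8,9,10,11,12,13,14,15): XOR of data positions = 0⊕0⊕0⊕1⊕0⊕0⊕1 = 0
Codeword: 011010100001001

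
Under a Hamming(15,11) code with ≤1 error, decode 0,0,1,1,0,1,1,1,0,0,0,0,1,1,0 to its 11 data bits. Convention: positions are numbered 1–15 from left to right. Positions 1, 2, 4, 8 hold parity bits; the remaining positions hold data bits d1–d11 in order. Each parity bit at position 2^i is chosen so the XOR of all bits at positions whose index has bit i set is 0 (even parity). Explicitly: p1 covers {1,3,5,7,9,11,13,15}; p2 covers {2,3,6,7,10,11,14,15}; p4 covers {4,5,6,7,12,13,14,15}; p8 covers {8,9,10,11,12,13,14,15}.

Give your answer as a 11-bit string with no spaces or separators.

10110000010

s1 (pos 1,3,5,7,9,11,13,15): 0⊕1⊕0⊕1⊕0⊕0⊕1⊕0 = 1
s2 (pos 2,3,6,7,10,11,14,15): 0⊕1⊕1⊕1⊕0⊕0⊕1⊕0 = 0
s4 (pos 4,5,6,7,12,13,14,15): 1⊕0⊕1⊕1⊕0⊕1⊕1⊕0 = 1
s8 (pos 8,9,10,11,12,13,14,15): 1⊕0⊕0⊕0⊕0⊕1⊕1⊕0 = 1
Syndrome s8…s1 = 1101 → error at position 13.
Flip position 13: 001101110000110 → 001101110000010
Read data bits from positions 3,5,6,7,9,10,11,12,13,14,15: 10110000010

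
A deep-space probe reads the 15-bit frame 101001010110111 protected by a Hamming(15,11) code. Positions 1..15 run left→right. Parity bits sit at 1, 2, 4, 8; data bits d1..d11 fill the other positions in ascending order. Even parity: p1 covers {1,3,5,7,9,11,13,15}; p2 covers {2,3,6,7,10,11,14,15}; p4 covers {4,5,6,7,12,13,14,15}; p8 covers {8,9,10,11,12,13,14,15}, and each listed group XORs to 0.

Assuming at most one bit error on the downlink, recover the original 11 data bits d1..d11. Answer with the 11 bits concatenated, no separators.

10100110111

s1 (pos 1,3,5,7,9,11,13,15): 1⊕1⊕0⊕0⊕0⊕1⊕1⊕1 = 1
s2 (pos 2,3,6,7,10,11,14,15): 0⊕1⊕1⊕0⊕1⊕1⊕1⊕1 = 0
s4 (pos 4,5,6,7,12,13,14,15): 0⊕0⊕1⊕0⊕0⊕1⊕1⊕1 = 0
s8 (pos 8,9,10,11,12,13,14,15): 1⊕0⊕1⊕1⊕0⊕1⊕1⊕1 = 0
Syndrome s8…s1 = 0001 → error at position 1.
Flip position 1: 101001010110111 → 001001010110111
Read data bits from positions 3,5,6,7,9,10,11,12,13,14,15: 10100110111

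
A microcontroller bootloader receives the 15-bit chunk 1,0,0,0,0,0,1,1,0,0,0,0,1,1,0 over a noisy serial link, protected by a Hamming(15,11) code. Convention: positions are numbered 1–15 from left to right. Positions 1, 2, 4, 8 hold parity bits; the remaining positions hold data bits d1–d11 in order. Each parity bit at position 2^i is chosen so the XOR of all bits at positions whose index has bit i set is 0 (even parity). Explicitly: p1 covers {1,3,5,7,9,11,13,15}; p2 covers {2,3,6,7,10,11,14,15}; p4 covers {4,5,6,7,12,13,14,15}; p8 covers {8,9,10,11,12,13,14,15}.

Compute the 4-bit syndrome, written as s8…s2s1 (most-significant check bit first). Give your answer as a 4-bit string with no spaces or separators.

1101

s1 (pos 1,3,5,7,9,11,13,15): 1⊕0⊕0⊕1⊕0⊕0⊕1⊕0 = 1
s2 (pos 2,3,6,7,10,11,14,15): 0⊕0⊕0⊕1⊕0⊕0⊕1⊕0 = 0
s4 (pos 4,5,6,7,12,13,14,15): 0⊕0⊕0⊕1⊕0⊕1⊕1⊕0 = 1
s8 (pos 8,9,10,11,12,13,14,15): 1⊕0⊕0⊕0⊕0⊕1⊕1⊕0 = 1
Syndrome s8…s1 = 1101 → error at position 13.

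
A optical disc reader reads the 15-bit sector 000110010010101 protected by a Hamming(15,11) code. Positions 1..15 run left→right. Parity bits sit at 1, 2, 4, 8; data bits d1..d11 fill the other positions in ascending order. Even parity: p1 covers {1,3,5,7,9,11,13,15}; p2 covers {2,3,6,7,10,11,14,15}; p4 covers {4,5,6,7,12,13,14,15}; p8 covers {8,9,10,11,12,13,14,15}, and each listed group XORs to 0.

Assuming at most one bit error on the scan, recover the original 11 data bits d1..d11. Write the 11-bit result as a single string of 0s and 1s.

s1 (pos 1,3,5,7,9,11,13,15): 0⊕0⊕1⊕0⊕0⊕1⊕1⊕1 = 0
s2 (pos 2,3,6,7,10,11,14,15): 0⊕0⊕0⊕0⊕0⊕1⊕0⊕1 = 0
s4 (pos 4,5,6,7,12,13,14,15): 1⊕1⊕0⊕0⊕0⊕1⊕0⊕1 = 0
s8 (pos 8,9,10,11,12,13,14,15): 1⊕0⊕0⊕1⊕0⊕1⊕0⊕1 = 0
Syndrome s8…s1 = 0000 → no error.
Read data bits from positions 3,5,6,7,9,10,11,12,13,14,15: 01000010101

01000010101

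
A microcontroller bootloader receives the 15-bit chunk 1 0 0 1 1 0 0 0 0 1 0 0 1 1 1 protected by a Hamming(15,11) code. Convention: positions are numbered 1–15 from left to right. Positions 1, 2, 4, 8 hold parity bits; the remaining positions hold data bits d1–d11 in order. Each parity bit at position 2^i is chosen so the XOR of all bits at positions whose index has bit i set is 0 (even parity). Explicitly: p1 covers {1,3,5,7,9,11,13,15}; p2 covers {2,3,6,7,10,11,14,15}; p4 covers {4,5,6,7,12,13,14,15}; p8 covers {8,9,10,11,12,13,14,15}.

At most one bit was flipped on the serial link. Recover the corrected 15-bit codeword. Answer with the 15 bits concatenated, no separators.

s1 (pos 1,3,5,7,9,11,13,15): 1⊕0⊕1⊕0⊕0⊕0⊕1⊕1 = 0
s2 (pos 2,3,6,7,10,11,14,15): 0⊕0⊕0⊕0⊕1⊕0⊕1⊕1 = 1
s4 (pos 4,5,6,7,12,13,14,15): 1⊕1⊕0⊕0⊕0⊕1⊕1⊕1 = 1
s8 (pos 8,9,10,11,12,13,14,15): 0⊕0⊕1⊕0⊕0⊕1⊕1⊕1 = 0
Syndrome s8…s1 = 0110 → error at position 6.
Flip position 6: 100110000100111 → 100111000100111

100111000100111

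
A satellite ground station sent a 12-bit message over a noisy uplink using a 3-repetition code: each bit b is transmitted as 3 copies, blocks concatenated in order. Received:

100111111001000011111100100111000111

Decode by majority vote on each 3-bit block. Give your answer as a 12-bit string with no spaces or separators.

Block 1 (100): 1 one → 0
Block 2 (111): 3 ones → 1
Block 3 (111): 3 ones → 1
Block 4 (001): 1 one → 0
Block 5 (000): 0 ones → 0
Block 6 (011): 2 ones → 1
Block 7 (111): 3 ones → 1
Block 8 (100): 1 one → 0
Block 9 (100): 1 one → 0
Block 10 (111): 3 ones → 1
Block 11 (000): 0 ones → 0
Block 12 (111): 3 ones → 1

011001100101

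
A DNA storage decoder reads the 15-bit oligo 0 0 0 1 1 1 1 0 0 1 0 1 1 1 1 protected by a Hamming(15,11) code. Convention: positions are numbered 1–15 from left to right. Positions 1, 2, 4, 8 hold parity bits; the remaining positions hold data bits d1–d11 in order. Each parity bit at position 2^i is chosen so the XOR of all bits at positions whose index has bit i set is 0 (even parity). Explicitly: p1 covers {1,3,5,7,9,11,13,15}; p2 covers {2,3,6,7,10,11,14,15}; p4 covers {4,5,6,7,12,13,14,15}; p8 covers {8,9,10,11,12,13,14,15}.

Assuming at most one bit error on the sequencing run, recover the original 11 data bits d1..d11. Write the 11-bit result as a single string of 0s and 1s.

s1 (pos 1,3,5,7,9,11,13,15): 0⊕0⊕1⊕1⊕0⊕0⊕1⊕1 = 0
s2 (pos 2,3,6,7,10,11,14,15): 0⊕0⊕1⊕1⊕1⊕0⊕1⊕1 = 1
s4 (pos 4,5,6,7,12,13,14,15): 1⊕1⊕1⊕1⊕1⊕1⊕1⊕1 = 0
s8 (pos 8,9,10,11,12,13,14,15): 0⊕0⊕1⊕0⊕1⊕1⊕1⊕1 = 1
Syndrome s8…s1 = 1010 → error at position 10.
Flip position 10: 000111100101111 → 000111100001111
Read data bits from positions 3,5,6,7,9,10,11,12,13,14,15: 01110001111

01110001111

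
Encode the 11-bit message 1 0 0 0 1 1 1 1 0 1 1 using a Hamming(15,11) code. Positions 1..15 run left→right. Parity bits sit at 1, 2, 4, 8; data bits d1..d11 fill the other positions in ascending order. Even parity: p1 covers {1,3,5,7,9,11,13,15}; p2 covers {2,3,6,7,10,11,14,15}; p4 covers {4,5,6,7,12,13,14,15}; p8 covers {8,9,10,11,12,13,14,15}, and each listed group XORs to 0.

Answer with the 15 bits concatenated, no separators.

Place data at non-parity positions: p1 p2 1 p4 0 0 0 p8 1 1 1 1 0 1 1
p1 (pos 1,3,5,7,9,11,13,15): XOR of data positions = 1⊕0⊕0⊕1⊕1⊕0⊕1 = 0
p2 (pos 2,3,6,7,10,11,14,15): XOR of data positions = 1⊕0⊕0⊕1⊕1⊕1⊕1 = 1
p4 (pos 4,5,6,7,12,13,14,15): XOR of data positions = 0⊕0⊕0⊕1⊕0⊕1⊕1 = 1
p8 (pos 8,9,10,11,12,13,14,15): XOR of data positions = 1⊕1⊕1⊕1⊕0⊕1⊕1 = 0
Codeword: 011100001111011

011100001111011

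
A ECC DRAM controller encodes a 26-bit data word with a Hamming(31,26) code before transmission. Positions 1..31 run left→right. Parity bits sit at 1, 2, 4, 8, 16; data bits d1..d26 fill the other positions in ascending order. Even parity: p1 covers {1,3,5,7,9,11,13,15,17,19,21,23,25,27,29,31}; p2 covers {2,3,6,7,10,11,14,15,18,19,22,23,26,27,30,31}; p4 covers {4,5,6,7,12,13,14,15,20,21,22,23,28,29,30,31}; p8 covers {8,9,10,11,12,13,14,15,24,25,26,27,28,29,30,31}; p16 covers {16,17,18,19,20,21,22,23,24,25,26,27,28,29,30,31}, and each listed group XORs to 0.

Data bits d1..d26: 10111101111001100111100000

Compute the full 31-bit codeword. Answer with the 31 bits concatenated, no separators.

Place data at non-parity positions: p1 p2 1 p4 0 1 1 p8 1 1 0 1 1 1 1 p16 0 0 1 1 0 0 1 1 1 1 0 0 0 0 0
p1 (pos 1,3,5,7,9,11,13,15,17,19,21,23,25,27,29,31): XOR of data positions = 1⊕0⊕1⊕1⊕0⊕1⊕1⊕0⊕1⊕0⊕1⊕1⊕0⊕0⊕0 = 0
p2 (pos 2,3,6,7,10,11,14,15,18,19,22,23,26,27,30,31): XOR of data positions = 1⊕1⊕1⊕1⊕0⊕1⊕1⊕0⊕1⊕0⊕1⊕1⊕0⊕0⊕0 = 1
p4 (pos 4,5,6,7,12,13,14,15,20,21,22,23,28,29,30,31): XOR of data positions = 0⊕1⊕1⊕1⊕1⊕1⊕1⊕1⊕0⊕0⊕1⊕0⊕0⊕0⊕0 = 0
p8 (pos 8,9,10,11,12,13,14,15,24,25,26,27,28,29,30,31): XOR of data positions = 1⊕1⊕0⊕1⊕1⊕1⊕1⊕1⊕1⊕1⊕0⊕0⊕0⊕0⊕0 = 1
p16 (pos 16,17,18,19,20,21,22,23,24,25,26,27,28,29,30,31): XOR of data positions = 0⊕0⊕1⊕1⊕0⊕0⊕1⊕1⊕1⊕1⊕0⊕0⊕0⊕0⊕0 = 0
Codeword: 0110011111011110001100111100000

0110011111011110001100111100000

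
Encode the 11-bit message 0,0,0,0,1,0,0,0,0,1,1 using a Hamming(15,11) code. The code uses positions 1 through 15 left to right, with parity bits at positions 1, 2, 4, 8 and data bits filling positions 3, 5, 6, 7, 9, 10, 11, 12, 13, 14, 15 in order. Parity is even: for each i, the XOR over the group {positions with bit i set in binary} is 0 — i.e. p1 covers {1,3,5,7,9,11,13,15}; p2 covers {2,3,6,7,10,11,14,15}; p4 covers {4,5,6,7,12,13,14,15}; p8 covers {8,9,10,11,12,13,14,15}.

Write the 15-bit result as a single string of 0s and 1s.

Place data at non-parity positions: p1 p2 0 p4 0 0 0 p8 1 0 0 0 0 1 1
p1 (pos 1,3,5,7,9,11,13,15): XOR of data positions = 0⊕0⊕0⊕1⊕0⊕0⊕1 = 0
p2 (pos 2,3,6,7,10,11,14,15): XOR of data positions = 0⊕0⊕0⊕0⊕0⊕1⊕1 = 0
p4 (pos 4,5,6,7,12,13,14,15): XOR of data positions = 0⊕0⊕0⊕0⊕0⊕1⊕1 = 0
p8 (pos 8,9,10,11,12,13,14,15): XOR of data positions = 1⊕0⊕0⊕0⊕0⊕1⊕1 = 1
Codeword: 000000011000011

000000011000011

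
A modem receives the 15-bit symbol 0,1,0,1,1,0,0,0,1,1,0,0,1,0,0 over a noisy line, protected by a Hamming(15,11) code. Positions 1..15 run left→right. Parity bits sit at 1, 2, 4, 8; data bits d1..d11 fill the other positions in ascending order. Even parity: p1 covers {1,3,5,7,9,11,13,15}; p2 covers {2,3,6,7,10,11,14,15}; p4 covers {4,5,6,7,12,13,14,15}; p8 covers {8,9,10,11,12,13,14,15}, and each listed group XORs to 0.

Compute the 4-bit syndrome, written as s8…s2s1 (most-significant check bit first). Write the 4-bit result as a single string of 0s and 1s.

s1 (pos 1,3,5,7,9,11,13,15): 0⊕0⊕1⊕0⊕1⊕0⊕1⊕0 = 1
s2 (pos 2,3,6,7,10,11,14,15): 1⊕0⊕0⊕0⊕1⊕0⊕0⊕0 = 0
s4 (pos 4,5,6,7,12,13,14,15): 1⊕1⊕0⊕0⊕0⊕1⊕0⊕0 = 1
s8 (pos 8,9,10,11,12,13,14,15): 0⊕1⊕1⊕0⊕0⊕1⊕0⊕0 = 1
Syndrome s8…s1 = 1101 → error at position 13.

1101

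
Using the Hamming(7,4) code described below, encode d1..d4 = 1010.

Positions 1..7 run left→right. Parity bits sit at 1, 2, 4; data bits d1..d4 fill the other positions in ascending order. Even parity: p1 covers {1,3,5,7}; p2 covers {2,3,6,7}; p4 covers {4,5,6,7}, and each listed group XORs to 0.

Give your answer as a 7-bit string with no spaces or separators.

Place data at non-parity positions: p1 p2 1 p4 0 1 0
p1 (pos 1,3,5,7): XOR of data positions = 1⊕0⊕0 = 1
p2 (pos 2,3,6,7): XOR of data positions = 1⊕1⊕0 = 0
p4 (pos 4,5,6,7): XOR of data positions = 0⊕1⊕0 = 1
Codeword: 1011010

1011010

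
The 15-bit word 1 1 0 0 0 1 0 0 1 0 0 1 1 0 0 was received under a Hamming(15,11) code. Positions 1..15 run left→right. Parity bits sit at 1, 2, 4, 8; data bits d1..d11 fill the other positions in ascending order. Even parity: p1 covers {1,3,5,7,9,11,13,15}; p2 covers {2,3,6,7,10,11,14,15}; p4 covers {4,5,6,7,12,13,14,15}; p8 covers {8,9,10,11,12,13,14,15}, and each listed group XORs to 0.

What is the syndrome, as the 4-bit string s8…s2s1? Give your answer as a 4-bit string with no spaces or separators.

s1 (pos 1,3,5,7,9,11,13,15): 1⊕0⊕0⊕0⊕1⊕0⊕1⊕0 = 1
s2 (pos 2,3,6,7,10,11,14,15): 1⊕0⊕1⊕0⊕0⊕0⊕0⊕0 = 0
s4 (pos 4,5,6,7,12,13,14,15): 0⊕0⊕1⊕0⊕1⊕1⊕0⊕0 = 1
s8 (pos 8,9,10,11,12,13,14,15): 0⊕1⊕0⊕0⊕1⊕1⊕0⊕0 = 1
Syndrome s8…s1 = 1101 → error at position 13.

1101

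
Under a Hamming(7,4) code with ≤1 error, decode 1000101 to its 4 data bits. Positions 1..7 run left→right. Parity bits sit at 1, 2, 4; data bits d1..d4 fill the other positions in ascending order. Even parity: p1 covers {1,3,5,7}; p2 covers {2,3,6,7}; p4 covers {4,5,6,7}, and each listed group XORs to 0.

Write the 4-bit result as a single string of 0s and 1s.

1101

s1 (pos 1,3,5,7): 1⊕0⊕1⊕1 = 1
s2 (pos 2,3,6,7): 0⊕0⊕0⊕1 = 1
s4 (pos 4,5,6,7): 0⊕1⊕0⊕1 = 0
Syndrome s4…s1 = 011 → error at position 3.
Flip position 3: 1000101 → 1010101
Read data bits from positions 3,5,6,7: 1101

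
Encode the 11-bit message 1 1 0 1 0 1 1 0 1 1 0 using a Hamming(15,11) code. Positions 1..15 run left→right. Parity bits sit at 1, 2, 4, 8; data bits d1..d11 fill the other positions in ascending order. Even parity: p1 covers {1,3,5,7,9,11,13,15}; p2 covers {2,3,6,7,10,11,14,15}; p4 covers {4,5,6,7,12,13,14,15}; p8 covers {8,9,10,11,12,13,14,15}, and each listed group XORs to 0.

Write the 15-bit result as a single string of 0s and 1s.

Place data at non-parity positions: p1 p2 1 p4 1 0 1 p8 0 1 1 0 1 1 0
p1 (pos 1,3,5,7,9,11,13,15): XOR of data positions = 1⊕1⊕1⊕0⊕1⊕1⊕0 = 1
p2 (pos 2,3,6,7,10,11,14,15): XOR of data positions = 1⊕0⊕1⊕1⊕1⊕1⊕0 = 1
p4 (pos 4,5,6,7,12,13,14,15): XOR of data positions = 1⊕0⊕1⊕0⊕1⊕1⊕0 = 0
p8 (pos 8,9,10,11,12,13,14,15): XOR of data positions = 0⊕1⊕1⊕0⊕1⊕1⊕0 = 0
Codeword: 111010100110110

111010100110110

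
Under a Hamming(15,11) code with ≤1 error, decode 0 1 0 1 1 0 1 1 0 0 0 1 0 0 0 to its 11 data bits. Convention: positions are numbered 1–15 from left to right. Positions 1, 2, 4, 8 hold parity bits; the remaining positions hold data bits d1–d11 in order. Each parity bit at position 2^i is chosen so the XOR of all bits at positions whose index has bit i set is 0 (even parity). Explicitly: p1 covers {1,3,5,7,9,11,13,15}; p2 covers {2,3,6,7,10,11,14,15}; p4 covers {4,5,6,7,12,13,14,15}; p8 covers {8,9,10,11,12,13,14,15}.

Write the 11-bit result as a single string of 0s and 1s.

01010001000

s1 (pos 1,3,5,7,9,11,13,15): 0⊕0⊕1⊕1⊕0⊕0⊕0⊕0 = 0
s2 (pos 2,3,6,7,10,11,14,15): 1⊕0⊕0⊕1⊕0⊕0⊕0⊕0 = 0
s4 (pos 4,5,6,7,12,13,14,15): 1⊕1⊕0⊕1⊕1⊕0⊕0⊕0 = 0
s8 (pos 8,9,10,11,12,13,14,15): 1⊕0⊕0⊕0⊕1⊕0⊕0⊕0 = 0
Syndrome s8…s1 = 0000 → no error.
Read data bits from positions 3,5,6,7,9,10,11,12,13,14,15: 01010001000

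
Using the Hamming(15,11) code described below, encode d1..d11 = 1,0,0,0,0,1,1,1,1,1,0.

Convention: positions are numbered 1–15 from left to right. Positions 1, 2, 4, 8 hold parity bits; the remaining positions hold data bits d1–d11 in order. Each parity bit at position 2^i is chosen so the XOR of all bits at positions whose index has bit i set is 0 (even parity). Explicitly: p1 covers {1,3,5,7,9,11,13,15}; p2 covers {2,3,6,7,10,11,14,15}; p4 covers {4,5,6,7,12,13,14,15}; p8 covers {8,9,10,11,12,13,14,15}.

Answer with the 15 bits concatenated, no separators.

101100010111110

Place data at non-parity positions: p1 p2 1 p4 0 0 0 p8 0 1 1 1 1 1 0
p1 (pos 1,3,5,7,9,11,13,15): XOR of data positions = 1⊕0⊕0⊕0⊕1⊕1⊕0 = 1
p2 (pos 2,3,6,7,10,11,14,15): XOR of data positions = 1⊕0⊕0⊕1⊕1⊕1⊕0 = 0
p4 (pos 4,5,6,7,12,13,14,15): XOR of data positions = 0⊕0⊕0⊕1⊕1⊕1⊕0 = 1
p8 (pos 8,9,10,11,12,13,14,15): XOR of data positions = 0⊕1⊕1⊕1⊕1⊕1⊕0 = 1
Codeword: 101100010111110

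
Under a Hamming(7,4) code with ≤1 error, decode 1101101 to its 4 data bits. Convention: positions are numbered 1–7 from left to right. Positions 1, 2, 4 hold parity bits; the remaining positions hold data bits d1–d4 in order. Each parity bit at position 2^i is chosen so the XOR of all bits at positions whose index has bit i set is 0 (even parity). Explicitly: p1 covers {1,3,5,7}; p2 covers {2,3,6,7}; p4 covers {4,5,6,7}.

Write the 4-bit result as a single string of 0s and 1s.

0001

s1 (pos 1,3,5,7): 1⊕0⊕1⊕1 = 1
s2 (pos 2,3,6,7): 1⊕0⊕0⊕1 = 0
s4 (pos 4,5,6,7): 1⊕1⊕0⊕1 = 1
Syndrome s4…s1 = 101 → error at position 5.
Flip position 5: 1101101 → 1101001
Read data bits from positions 3,5,6,7: 0001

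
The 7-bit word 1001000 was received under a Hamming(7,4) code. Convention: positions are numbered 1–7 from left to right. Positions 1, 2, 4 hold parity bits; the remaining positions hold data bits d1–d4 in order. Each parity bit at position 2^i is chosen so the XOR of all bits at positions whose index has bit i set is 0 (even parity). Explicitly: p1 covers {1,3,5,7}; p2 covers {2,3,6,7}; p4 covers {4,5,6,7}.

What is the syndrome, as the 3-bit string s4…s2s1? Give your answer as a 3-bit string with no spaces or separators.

101

s1 (pos 1,3,5,7): 1⊕0⊕0⊕0 = 1
s2 (pos 2,3,6,7): 0⊕0⊕0⊕0 = 0
s4 (pos 4,5,6,7): 1⊕0⊕0⊕0 = 1
Syndrome s4…s1 = 101 → error at position 5.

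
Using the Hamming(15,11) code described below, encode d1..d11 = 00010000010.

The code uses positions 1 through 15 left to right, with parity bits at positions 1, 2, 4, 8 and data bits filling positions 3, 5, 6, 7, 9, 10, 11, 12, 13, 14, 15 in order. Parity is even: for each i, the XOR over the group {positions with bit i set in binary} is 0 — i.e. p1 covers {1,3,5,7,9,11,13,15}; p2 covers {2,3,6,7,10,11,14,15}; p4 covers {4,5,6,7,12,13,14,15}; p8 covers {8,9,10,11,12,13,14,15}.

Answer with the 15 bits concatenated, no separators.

Place data at non-parity positions: p1 p2 0 p4 0 0 1 p8 0 0 0 0 0 1 0
p1 (pos 1,3,5,7,9,11,13,15): XOR of data positions = 0⊕0⊕1⊕0⊕0⊕0⊕0 = 1
p2 (pos 2,3,6,7,10,11,14,15): XOR of data positions = 0⊕0⊕1⊕0⊕0⊕1⊕0 = 0
p4 (pos 4,5,6,7,12,13,14,15): XOR of data positions = 0⊕0⊕1⊕0⊕0⊕1⊕0 = 0
p8 (pos 8,9,10,11,12,13,14,15): XOR of data positions = 0⊕0⊕0⊕0⊕0⊕1⊕0 = 1
Codeword: 100000110000010

100000110000010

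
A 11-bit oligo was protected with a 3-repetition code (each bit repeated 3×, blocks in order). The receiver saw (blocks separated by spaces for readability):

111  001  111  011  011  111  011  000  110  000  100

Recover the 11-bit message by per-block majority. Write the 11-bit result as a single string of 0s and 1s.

Block 1 (111): 3 ones → 1
Block 2 (001): 1 one → 0
Block 3 (111): 3 ones → 1
Block 4 (011): 2 ones → 1
Block 5 (011): 2 ones → 1
Block 6 (111): 3 ones → 1
Block 7 (011): 2 ones → 1
Block 8 (000): 0 ones → 0
Block 9 (110): 2 ones → 1
Block 10 (000): 0 ones → 0
Block 11 (100): 1 one → 0

10111110100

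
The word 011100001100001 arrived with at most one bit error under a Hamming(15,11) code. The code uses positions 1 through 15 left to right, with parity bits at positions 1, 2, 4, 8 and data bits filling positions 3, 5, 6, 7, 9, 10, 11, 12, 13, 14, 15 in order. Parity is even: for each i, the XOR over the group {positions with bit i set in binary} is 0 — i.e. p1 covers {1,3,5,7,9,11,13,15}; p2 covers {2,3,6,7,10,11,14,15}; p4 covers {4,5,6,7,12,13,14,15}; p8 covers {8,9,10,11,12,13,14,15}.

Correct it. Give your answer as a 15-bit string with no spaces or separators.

011100000100001

s1 (pos 1,3,5,7,9,11,13,15): 0⊕1⊕0⊕0⊕1⊕0⊕0⊕1 = 1
s2 (pos 2,3,6,7,10,11,14,15): 1⊕1⊕0⊕0⊕1⊕0⊕0⊕1 = 0
s4 (pos 4,5,6,7,12,13,14,15): 1⊕0⊕0⊕0⊕0⊕0⊕0⊕1 = 0
s8 (pos 8,9,10,11,12,13,14,15): 0⊕1⊕1⊕0⊕0⊕0⊕0⊕1 = 1
Syndrome s8…s1 = 1001 → error at position 9.
Flip position 9: 011100001100001 → 011100000100001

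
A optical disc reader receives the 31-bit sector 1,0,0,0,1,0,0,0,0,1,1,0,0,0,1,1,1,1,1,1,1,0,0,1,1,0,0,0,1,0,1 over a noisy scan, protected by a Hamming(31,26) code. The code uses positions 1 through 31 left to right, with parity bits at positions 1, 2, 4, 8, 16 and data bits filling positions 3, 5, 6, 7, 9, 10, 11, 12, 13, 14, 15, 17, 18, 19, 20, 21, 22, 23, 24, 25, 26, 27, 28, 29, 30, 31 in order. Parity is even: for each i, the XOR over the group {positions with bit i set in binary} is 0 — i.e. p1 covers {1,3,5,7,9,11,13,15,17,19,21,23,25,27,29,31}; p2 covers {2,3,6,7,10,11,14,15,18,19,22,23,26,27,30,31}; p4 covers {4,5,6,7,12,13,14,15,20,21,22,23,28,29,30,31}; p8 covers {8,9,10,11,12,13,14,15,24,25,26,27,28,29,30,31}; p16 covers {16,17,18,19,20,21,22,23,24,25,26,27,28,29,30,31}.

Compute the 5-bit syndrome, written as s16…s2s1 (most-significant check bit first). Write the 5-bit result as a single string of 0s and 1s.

s1 (pos 1,3,5,7,9,11,13,15,17,19,21,23,25,27,29,31): 1⊕0⊕1⊕0⊕0⊕1⊕0⊕1⊕1⊕1⊕1⊕0⊕1⊕0⊕1⊕1 = 0
s2 (pos 2,3,6,7,10,11,14,15,18,19,22,23,26,27,30,31): 0⊕0⊕0⊕0⊕1⊕1⊕0⊕1⊕1⊕1⊕0⊕0⊕0⊕0⊕0⊕1 = 0
s4 (pos 4,5,6,7,12,13,14,15,20,21,22,23,28,29,30,31): 0⊕1⊕0⊕0⊕0⊕0⊕0⊕1⊕1⊕1⊕0⊕0⊕0⊕1⊕0⊕1 = 0
s8 (pos 8,9,10,11,12,13,14,15,24,25,26,27,28,29,30,31): 0⊕0⊕1⊕1⊕0⊕0⊕0⊕1⊕1⊕1⊕0⊕0⊕0⊕1⊕0⊕1 = 1
s16 (pos 16,17,18,19,20,21,22,23,24,25,26,27,28,29,30,31): 1⊕1⊕1⊕1⊕1⊕1⊕0⊕0⊕1⊕1⊕0⊕0⊕0⊕1⊕0⊕1 = 0
Syndrome s16…s1 = 01000 → error at position 8.

01000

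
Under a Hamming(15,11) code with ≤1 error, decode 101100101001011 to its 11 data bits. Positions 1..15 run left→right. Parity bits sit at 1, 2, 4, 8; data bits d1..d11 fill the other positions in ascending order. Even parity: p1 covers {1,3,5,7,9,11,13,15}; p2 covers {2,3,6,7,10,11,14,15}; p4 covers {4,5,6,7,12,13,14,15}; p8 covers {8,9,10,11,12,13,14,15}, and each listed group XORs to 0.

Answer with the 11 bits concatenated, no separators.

s1 (pos 1,3,5,7,9,11,13,15): 1⊕1⊕0⊕1⊕1⊕0⊕0⊕1 = 1
s2 (pos 2,3,6,7,10,11,14,15): 0⊕1⊕0⊕1⊕0⊕0⊕1⊕1 = 0
s4 (pos 4,5,6,7,12,13,14,15): 1⊕0⊕0⊕1⊕1⊕0⊕1⊕1 = 1
s8 (pos 8,9,10,11,12,13,14,15): 0⊕1⊕0⊕0⊕1⊕0⊕1⊕1 = 0
Syndrome s8…s1 = 0101 → error at position 5.
Flip position 5: 101100101001011 → 101110101001011
Read data bits from positions 3,5,6,7,9,10,11,12,13,14,15: 11011001011

11011001011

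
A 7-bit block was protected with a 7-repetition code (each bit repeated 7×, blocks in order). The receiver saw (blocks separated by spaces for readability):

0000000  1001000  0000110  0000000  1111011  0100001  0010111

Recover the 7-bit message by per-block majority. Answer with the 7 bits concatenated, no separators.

Block 1 (0000000): 0 ones → 0
Block 2 (1001000): 2 ones → 0
Block 3 (0000110): 2 ones → 0
Block 4 (0000000): 0 ones → 0
Block 5 (1111011): 6 ones → 1
Block 6 (0100001): 2 ones → 0
Block 7 (0010111): 4 ones → 1

0000101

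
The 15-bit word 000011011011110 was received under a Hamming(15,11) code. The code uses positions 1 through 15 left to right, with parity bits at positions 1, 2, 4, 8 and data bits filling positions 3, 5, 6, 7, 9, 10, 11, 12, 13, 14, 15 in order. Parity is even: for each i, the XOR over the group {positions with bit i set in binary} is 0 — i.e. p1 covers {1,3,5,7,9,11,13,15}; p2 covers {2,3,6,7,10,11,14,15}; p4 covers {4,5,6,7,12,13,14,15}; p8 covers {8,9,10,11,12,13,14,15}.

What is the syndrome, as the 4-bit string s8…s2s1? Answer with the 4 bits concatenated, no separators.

0110

s1 (pos 1,3,5,7,9,11,13,15): 0⊕0⊕1⊕0⊕1⊕1⊕1⊕0 = 0
s2 (pos 2,3,6,7,10,11,14,15): 0⊕0⊕1⊕0⊕0⊕1⊕1⊕0 = 1
s4 (pos 4,5,6,7,12,13,14,15): 0⊕1⊕1⊕0⊕1⊕1⊕1⊕0 = 1
s8 (pos 8,9,10,11,12,13,14,15): 1⊕1⊕0⊕1⊕1⊕1⊕1⊕0 = 0
Syndrome s8…s1 = 0110 → error at position 6.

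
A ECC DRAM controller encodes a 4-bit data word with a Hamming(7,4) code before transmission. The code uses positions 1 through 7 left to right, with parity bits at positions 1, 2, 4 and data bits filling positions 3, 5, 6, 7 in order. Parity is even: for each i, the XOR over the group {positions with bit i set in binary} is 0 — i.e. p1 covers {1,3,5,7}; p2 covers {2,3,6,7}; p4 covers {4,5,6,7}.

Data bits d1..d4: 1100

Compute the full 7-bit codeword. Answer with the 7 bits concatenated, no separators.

Place data at non-parity positions: p1 p2 1 p4 1 0 0
p1 (pos 1,3,5,7): XOR of data positions = 1⊕1⊕0 = 0
p2 (pos 2,3,6,7): XOR of data positions = 1⊕0⊕0 = 1
p4 (pos 4,5,6,7): XOR of data positions = 1⊕0⊕0 = 1
Codeword: 0111100

0111100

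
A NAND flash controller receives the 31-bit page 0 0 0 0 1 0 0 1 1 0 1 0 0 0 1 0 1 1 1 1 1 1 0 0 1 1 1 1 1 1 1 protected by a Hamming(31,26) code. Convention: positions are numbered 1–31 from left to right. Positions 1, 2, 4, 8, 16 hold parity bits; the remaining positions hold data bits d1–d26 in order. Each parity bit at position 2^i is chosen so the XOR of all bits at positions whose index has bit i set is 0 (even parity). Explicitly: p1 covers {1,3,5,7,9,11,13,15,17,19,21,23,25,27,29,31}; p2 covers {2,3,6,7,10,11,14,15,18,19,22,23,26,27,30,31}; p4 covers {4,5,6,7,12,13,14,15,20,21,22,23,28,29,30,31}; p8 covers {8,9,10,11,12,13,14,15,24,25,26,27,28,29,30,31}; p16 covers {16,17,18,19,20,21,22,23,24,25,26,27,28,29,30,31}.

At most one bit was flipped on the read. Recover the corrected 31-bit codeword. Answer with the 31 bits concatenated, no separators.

s1 (pos 1,3,5,7,9,11,13,15,17,19,21,23,25,27,29,31): 0⊕0⊕1⊕0⊕1⊕1⊕0⊕1⊕1⊕1⊕1⊕0⊕1⊕1⊕1⊕1 = 1
s2 (pos 2,3,6,7,10,11,14,15,18,19,22,23,26,27,30,31): 0⊕0⊕0⊕0⊕0⊕1⊕0⊕1⊕1⊕1⊕1⊕0⊕1⊕1⊕1⊕1 = 1
s4 (pos 4,5,6,7,12,13,14,15,20,21,22,23,28,29,30,31): 0⊕1⊕0⊕0⊕0⊕0⊕0⊕1⊕1⊕1⊕1⊕0⊕1⊕1⊕1⊕1 = 1
s8 (pos 8,9,10,11,12,13,14,15,24,25,26,27,28,29,30,31): 1⊕1⊕0⊕1⊕0⊕0⊕0⊕1⊕0⊕1⊕1⊕1⊕1⊕1⊕1⊕1 = 1
s16 (pos 16,17,18,19,20,21,22,23,24,25,26,27,28,29,30,31): 0⊕1⊕1⊕1⊕1⊕1⊕1⊕0⊕0⊕1⊕1⊕1⊕1⊕1⊕1⊕1 = 1
Syndrome s16…s1 = 11111 → error at position 31.
Flip position 31: 0000100110100010111111001111111 → 0000100110100010111111001111110

0000100110100010111111001111110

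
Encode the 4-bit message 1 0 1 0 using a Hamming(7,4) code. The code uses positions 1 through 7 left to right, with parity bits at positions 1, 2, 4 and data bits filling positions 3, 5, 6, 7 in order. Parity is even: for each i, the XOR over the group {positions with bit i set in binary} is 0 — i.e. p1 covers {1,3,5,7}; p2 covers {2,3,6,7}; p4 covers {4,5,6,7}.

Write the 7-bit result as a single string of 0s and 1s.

1011010

Place data at non-parity positions: p1 p2 1 p4 0 1 0
p1 (pos 1,3,5,7): XOR of data positions = 1⊕0⊕0 = 1
p2 (pos 2,3,6,7): XOR of data positions = 1⊕1⊕0 = 0
p4 (pos 4,5,6,7): XOR of data positions = 0⊕1⊕0 = 1
Codeword: 1011010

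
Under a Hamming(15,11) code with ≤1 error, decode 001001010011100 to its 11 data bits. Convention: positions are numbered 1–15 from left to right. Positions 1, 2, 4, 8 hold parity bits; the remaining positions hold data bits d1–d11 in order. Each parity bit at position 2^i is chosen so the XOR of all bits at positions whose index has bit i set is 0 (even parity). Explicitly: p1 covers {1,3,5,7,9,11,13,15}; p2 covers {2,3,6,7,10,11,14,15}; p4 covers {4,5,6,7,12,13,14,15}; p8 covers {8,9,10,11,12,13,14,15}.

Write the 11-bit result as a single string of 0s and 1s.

10110011100

s1 (pos 1,3,5,7,9,11,13,15): 0⊕1⊕0⊕0⊕0⊕1⊕1⊕0 = 1
s2 (pos 2,3,6,7,10,11,14,15): 0⊕1⊕1⊕0⊕0⊕1⊕0⊕0 = 1
s4 (pos 4,5,6,7,12,13,14,15): 0⊕0⊕1⊕0⊕1⊕1⊕0⊕0 = 1
s8 (pos 8,9,10,11,12,13,14,15): 1⊕0⊕0⊕1⊕1⊕1⊕0⊕0 = 0
Syndrome s8…s1 = 0111 → error at position 7.
Flip position 7: 001001010011100 → 001001110011100
Read data bits from positions 3,5,6,7,9,10,11,12,13,14,15: 10110011100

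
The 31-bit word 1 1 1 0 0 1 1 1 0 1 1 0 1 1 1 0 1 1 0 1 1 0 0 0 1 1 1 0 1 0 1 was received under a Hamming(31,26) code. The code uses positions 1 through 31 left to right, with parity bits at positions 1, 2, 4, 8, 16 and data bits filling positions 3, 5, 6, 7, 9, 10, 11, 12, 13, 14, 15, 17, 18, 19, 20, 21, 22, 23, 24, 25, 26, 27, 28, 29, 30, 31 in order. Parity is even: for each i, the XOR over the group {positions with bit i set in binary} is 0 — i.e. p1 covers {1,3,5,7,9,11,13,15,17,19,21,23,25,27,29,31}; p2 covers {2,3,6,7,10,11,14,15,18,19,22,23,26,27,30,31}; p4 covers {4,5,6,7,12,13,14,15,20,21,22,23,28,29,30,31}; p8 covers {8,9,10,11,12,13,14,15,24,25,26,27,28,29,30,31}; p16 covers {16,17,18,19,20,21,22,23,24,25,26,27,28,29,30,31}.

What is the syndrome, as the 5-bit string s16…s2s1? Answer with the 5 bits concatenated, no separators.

s1 (pos 1,3,5,7,9,11,13,15,17,19,21,23,25,27,29,31): 1⊕1⊕0⊕1⊕0⊕1⊕1⊕1⊕1⊕0⊕1⊕0⊕1⊕1⊕1⊕1 = 0
s2 (pos 2,3,6,7,10,11,14,15,18,19,22,23,26,27,30,31): 1⊕1⊕1⊕1⊕1⊕1⊕1⊕1⊕1⊕0⊕0⊕0⊕1⊕1⊕0⊕1 = 0
s4 (pos 4,5,6,7,12,13,14,15,20,21,22,23,28,29,30,31): 0⊕0⊕1⊕1⊕0⊕1⊕1⊕1⊕1⊕1⊕0⊕0⊕0⊕1⊕0⊕1 = 1
s8 (pos 8,9,10,11,12,13,14,15,24,25,26,27,28,29,30,31): 1⊕0⊕1⊕1⊕0⊕1⊕1⊕1⊕0⊕1⊕1⊕1⊕0⊕1⊕0⊕1 = 1
s16 (pos 16,17,18,19,20,21,22,23,24,25,26,27,28,29,30,31): 0⊕1⊕1⊕0⊕1⊕1⊕0⊕0⊕0⊕1⊕1⊕1⊕0⊕1⊕0⊕1 = 1
Syndrome s16…s1 = 11100 → error at position 28.

11100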